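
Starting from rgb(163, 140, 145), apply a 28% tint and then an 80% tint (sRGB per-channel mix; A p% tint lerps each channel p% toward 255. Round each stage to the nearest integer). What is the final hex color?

#F2EEEF

Per channel, c → c + 0.28(255 − c):
  R: 163 + 0.28×(255−163) = 163 + 25.76 = 188.76 → 189
  G: 140 + 0.28×(255−140) = 140 + 32.2 = 172.2 → 172
  B: 145 + 0.28×(255−145) = 145 + 30.8 = 175.8 → 176
After the tint: rgb(189, 172, 176) = #BDACB0.
Per channel, c → c + 0.8(255 − c):
  R: 189 + 52.8 = 241.8 → 242
  G: 172 + 66.4 = 238.4 → 238
  B: 176 + 0.8×(255−176) = 176 + 63.2 = 239.2 → 239
rgb(242, 238, 239) = #F2EEEF.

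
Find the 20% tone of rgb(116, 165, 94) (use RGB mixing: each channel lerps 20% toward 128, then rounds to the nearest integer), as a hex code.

Lerp each channel 20% toward 128:
  R: 116 + 0.2×(128−116) = 116 + 2.4 = 118.4 → 118
  G: 165 − 7.4 = 157.6 → 158
  B: 94 + 0.2×(128−94) = 94 + 6.8 = 100.8 → 101
rgb(118, 158, 101) = #769e65.

#769e65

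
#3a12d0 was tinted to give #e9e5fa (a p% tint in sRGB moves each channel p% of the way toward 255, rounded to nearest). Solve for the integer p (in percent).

89%

#3a12d0 is rgb(58, 18, 208); #e9e5fa is rgb(233, 229, 250).
On the G channel (widest range): 229 ≈ 18 + (p/100)(255 − 18), so p ≈ 100×(229 − 18)/(255 − 18) = 21100/237 = 89.03.
p = 89 reproduces all three channels after rounding.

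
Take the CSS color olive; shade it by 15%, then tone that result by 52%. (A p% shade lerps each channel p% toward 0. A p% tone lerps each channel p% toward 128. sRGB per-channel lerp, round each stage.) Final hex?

CSS olive is rgb(128, 128, 0).
Per channel, c → c + 0.15(0 − c):
  R: 128 + 0.15×(0−128) = 128 − 19.2 = 108.8 → 109
  G: 128 + 0.15×(0−128) = 128 − 19.2 = 108.8 → 109
  B: 0 + 0.15×(0−0) = 0 + 0 = 0 → 0
After the shade: rgb(109, 109, 0) = #6D6D00.
Lerp each channel 52% toward 128:
  R: 109 + 0.52×(128−109) = 109 + 9.88 = 118.88 → 119
  G: 109 + 9.88 = 118.88 → 119
  B: 0 + 0.52×(128−0) = 0 + 66.56 = 66.56 → 67
rgb(119, 119, 67) = #777743.

#777743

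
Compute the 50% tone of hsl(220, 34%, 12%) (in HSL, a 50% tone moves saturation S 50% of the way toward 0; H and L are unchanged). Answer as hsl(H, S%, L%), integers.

S moves 50% from 34 toward 0: 34 − 17 = 17 → 17.
H and L are unchanged.

hsl(220, 17%, 12%)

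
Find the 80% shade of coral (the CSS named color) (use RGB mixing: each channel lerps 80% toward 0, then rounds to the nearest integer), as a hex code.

#331910

CSS coral is rgb(255, 127, 80).
Lerp each channel 80% toward 0:
  R: 255 + 0.8×(0−255) = 255 − 204 = 51 → 51
  G: 127 + 0.8×(0−127) = 127 − 101.6 = 25.4 → 25
  B: 80 + 0.8×(0−80) = 80 − 64 = 16 → 16
rgb(51, 25, 16) = #331910.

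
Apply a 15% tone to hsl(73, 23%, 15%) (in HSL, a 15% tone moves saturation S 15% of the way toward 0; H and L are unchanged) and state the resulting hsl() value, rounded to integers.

hsl(73, 20%, 15%)

S moves 15% from 23 toward 0: 23 − 3.45 = 19.55 → 20.
H and L are unchanged.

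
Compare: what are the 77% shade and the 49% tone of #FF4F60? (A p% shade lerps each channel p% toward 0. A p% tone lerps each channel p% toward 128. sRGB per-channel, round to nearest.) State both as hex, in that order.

#3B1216, #C16770

#FF4F60 is rgb(255, 79, 96).
77% shade:
  R: 255 + 0.77×(0−255) = 255 − 196.35 = 58.65 → 59
  G: 79 + 0.77×(0−79) = 79 − 60.83 = 18.17 → 18
  B: 96 + 0.77×(0−96) = 96 − 73.92 = 22.08 → 22
  → #3B1216
49% tone:
  R: 255 + 0.49×(128−255) = 255 − 62.23 = 192.77 → 193
  G: 79 + 24.01 = 103.01 → 103
  B: 96 + 0.49×(128−96) = 96 + 15.68 = 111.68 → 112
  → #C16770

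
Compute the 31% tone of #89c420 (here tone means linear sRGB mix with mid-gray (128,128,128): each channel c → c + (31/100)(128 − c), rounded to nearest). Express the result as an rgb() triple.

rgb(134, 175, 62)

#89c420 is rgb(137, 196, 32).
Per channel, c → c + 0.31(128 − c):
  R: 137 − 2.79 = 134.21 → 134
  G: 196 + 0.31×(128−196) = 196 − 21.08 = 174.92 → 175
  B: 32 + 0.31×(128−32) = 32 + 29.76 = 61.76 → 62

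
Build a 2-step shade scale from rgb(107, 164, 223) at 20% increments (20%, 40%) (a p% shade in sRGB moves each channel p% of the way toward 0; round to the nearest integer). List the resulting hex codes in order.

20%: (107 − 21.4 = 85.6→86, 164 − 32.8 = 131.2→131, 223 − 44.6 = 178.4→178) → #5683b2
40%: (107 − 42.8 = 64.2→64, 164 − 65.6 = 98.4→98, 223 − 89.2 = 133.8→134) → #406286

#5683b2, #406286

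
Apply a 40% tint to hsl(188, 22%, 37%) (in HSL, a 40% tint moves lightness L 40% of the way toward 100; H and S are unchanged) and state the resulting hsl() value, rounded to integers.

L moves 40% from 37 toward 100: 37 + 25.2 = 62.2 → 62.
H and S are unchanged.

hsl(188, 22%, 62%)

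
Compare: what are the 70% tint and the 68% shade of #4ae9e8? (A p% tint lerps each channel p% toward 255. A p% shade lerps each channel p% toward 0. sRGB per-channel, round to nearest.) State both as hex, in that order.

#c9f8f8, #184b4a

#4ae9e8 is rgb(74, 233, 232).
70% tint:
  R: 74 + 126.7 = 200.7 → 201
  G: 233 + 0.7×(255−233) = 233 + 15.4 = 248.4 → 248
  B: 232 + 16.1 = 248.1 → 248
  → #c9f8f8
68% shade:
  R: 74 − 50.32 = 23.68 → 24
  G: 233 − 158.44 = 74.56 → 75
  B: 232 + 0.68×(0−232) = 232 − 157.76 = 74.24 → 74
  → #184b4a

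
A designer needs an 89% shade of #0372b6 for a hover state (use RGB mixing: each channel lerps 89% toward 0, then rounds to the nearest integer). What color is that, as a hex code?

#000d14

#0372b6 is rgb(3, 114, 182).
Per channel, c → c + 0.89(0 − c):
  R: 3 + 0.89×(0−3) = 3 − 2.67 = 0.33 → 0
  G: 114 + 0.89×(0−114) = 114 − 101.46 = 12.54 → 13
  B: 182 − 161.98 = 20.02 → 20
rgb(0, 13, 20) = #000d14.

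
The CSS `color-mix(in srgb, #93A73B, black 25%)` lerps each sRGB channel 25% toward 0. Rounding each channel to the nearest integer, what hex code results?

#93A73B is rgb(147, 167, 59).
Per channel, c → c + 0.25(0 − c):
  R: 147 + 0.25×(0−147) = 147 − 36.75 = 110.25 → 110
  G: 167 + 0.25×(0−167) = 167 − 41.75 = 125.25 → 125
  B: 59 + 0.25×(0−59) = 59 − 14.75 = 44.25 → 44
rgb(110, 125, 44) = #6E7D2C.

#6E7D2C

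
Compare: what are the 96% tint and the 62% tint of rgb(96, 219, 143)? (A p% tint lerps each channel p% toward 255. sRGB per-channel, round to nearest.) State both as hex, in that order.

#F9FEFB, #C3F1D4

96% tint:
  R: 96 + 0.96×(255−96) = 96 + 152.64 = 248.64 → 249
  G: 219 + 0.96×(255−219) = 219 + 34.56 = 253.56 → 254
  B: 143 + 107.52 = 250.52 → 251
  → #F9FEFB
62% tint:
  R: 96 + 0.62×(255−96) = 96 + 98.58 = 194.58 → 195
  G: 219 + 0.62×(255−219) = 219 + 22.32 = 241.32 → 241
  B: 143 + 0.62×(255−143) = 143 + 69.44 = 212.44 → 212
  → #C3F1D4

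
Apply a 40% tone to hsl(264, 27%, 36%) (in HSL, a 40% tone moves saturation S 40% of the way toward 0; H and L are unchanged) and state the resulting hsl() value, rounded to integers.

S moves 40% from 27 toward 0: 27 − 10.8 = 16.2 → 16.
H and L are unchanged.

hsl(264, 16%, 36%)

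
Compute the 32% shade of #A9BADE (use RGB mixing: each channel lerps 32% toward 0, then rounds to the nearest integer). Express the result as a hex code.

#737E97

#A9BADE is rgb(169, 186, 222).
A 32% shade moves each channel 32% toward 0:
  R: 169 − 54.08 = 114.92 → 115
  G: 186 + 0.32×(0−186) = 186 − 59.52 = 126.48 → 126
  B: 222 − 71.04 = 150.96 → 151
rgb(115, 126, 151) = #737E97.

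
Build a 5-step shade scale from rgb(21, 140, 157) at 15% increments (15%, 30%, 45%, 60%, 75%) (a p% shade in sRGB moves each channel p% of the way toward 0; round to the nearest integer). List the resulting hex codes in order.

15%: (21 − 3.15 = 17.85→18, 140 − 21 = 119→119, 157 − 23.55 = 133.45→133) → #127785
30%: (21 − 6.3 = 14.7→15, 140 − 42 = 98→98, 157 − 47.1 = 109.9→110) → #0F626E
45%: (21 − 9.45 = 11.55→12, 140 − 63 = 77→77, 157 − 70.65 = 86.35→86) → #0C4D56
60%: (21 − 12.6 = 8.4→8, 140 − 84 = 56→56, 157 − 94.2 = 62.8→63) → #08383F
75%: (21 − 15.75 = 5.25→5, 140 − 105 = 35→35, 157 − 117.75 = 39.25→39) → #052327

#127785, #0F626E, #0C4D56, #08383F, #052327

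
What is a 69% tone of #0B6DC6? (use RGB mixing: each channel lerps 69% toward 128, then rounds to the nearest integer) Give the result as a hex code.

#0B6DC6 is rgb(11, 109, 198).
A 69% tone moves each channel 69% toward 128:
  R: 11 + 80.73 = 91.73 → 92
  G: 109 + 13.11 = 122.11 → 122
  B: 198 + 0.69×(128−198) = 198 − 48.3 = 149.7 → 150
rgb(92, 122, 150) = #5C7A96.

#5C7A96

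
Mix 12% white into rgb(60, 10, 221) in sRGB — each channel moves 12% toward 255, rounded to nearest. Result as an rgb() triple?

Lerp each channel 12% toward 255:
  R: 60 + 0.12×(255−60) = 60 + 23.4 = 83.4 → 83
  G: 10 + 0.12×(255−10) = 10 + 29.4 = 39.4 → 39
  B: 221 + 0.12×(255−221) = 221 + 4.08 = 225.08 → 225

rgb(83, 39, 225)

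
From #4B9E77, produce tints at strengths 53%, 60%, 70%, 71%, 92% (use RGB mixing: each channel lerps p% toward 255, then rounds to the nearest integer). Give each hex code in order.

#4B9E77 is rgb(75, 158, 119).
53%: (75 + 95.4 = 170.4→170, 158 + 51.41 = 209.41→209, 119 + 72.08 = 191.08→191) → #AAD1BF
60%: (75 + 108 = 183→183, 158 + 58.2 = 216.2→216, 119 + 81.6 = 200.6→201) → #B7D8C9
70%: (75 + 126 = 201→201, 158 + 67.9 = 225.9→226, 119 + 95.2 = 214.2→214) → #C9E2D6
71%: (75 + 127.8 = 202.8→203, 158 + 68.87 = 226.87→227, 119 + 96.56 = 215.56→216) → #CBE3D8
92%: (75 + 165.6 = 240.6→241, 158 + 89.24 = 247.24→247, 119 + 125.12 = 244.12→244) → #F1F7F4

#AAD1BF, #B7D8C9, #C9E2D6, #CBE3D8, #F1F7F4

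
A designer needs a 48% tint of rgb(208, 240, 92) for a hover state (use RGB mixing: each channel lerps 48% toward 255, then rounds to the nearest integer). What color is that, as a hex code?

A 48% tint moves each channel 48% toward 255:
  R: 208 + 22.56 = 230.56 → 231
  G: 240 + 7.2 = 247.2 → 247
  B: 92 + 78.24 = 170.24 → 170
rgb(231, 247, 170) = #E7F7AA.

#E7F7AA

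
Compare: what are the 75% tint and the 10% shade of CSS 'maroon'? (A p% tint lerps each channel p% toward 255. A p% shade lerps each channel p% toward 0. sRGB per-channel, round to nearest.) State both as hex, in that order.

#DFBFBF, #730000

CSS maroon is rgb(128, 0, 0).
75% tint:
  R: 128 + 0.75×(255−128) = 128 + 95.25 = 223.25 → 223
  G: 0 + 0.75×(255−0) = 0 + 191.25 = 191.25 → 191
  B: 0 + 191.25 = 191.25 → 191
  → #DFBFBF
10% shade:
  R: 128 + 0.1×(0−128) = 128 − 12.8 = 115.2 → 115
  G: 0 + 0 = 0 → 0
  B: 0 + 0 = 0 → 0
  → #730000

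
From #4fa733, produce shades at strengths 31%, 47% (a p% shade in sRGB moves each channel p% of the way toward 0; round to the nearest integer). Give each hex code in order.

#4fa733 is rgb(79, 167, 51).
31%: (79 − 24.49 = 54.51→55, 167 − 51.77 = 115.23→115, 51 − 15.81 = 35.19→35) → #377323
47%: (79 − 37.13 = 41.87→42, 167 − 78.49 = 88.51→89, 51 − 23.97 = 27.03→27) → #2a591b

#377323, #2a591b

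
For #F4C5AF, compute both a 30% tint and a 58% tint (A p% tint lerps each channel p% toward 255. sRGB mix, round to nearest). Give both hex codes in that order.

#F4C5AF is rgb(244, 197, 175).
30% tint:
  R: 244 + 3.3 = 247.3 → 247
  G: 197 + 0.3×(255−197) = 197 + 17.4 = 214.4 → 214
  B: 175 + 0.3×(255−175) = 175 + 24 = 199 → 199
  → #F7D6C7
58% tint:
  R: 244 + 0.58×(255−244) = 244 + 6.38 = 250.38 → 250
  G: 197 + 33.64 = 230.64 → 231
  B: 175 + 46.4 = 221.4 → 221
  → #FAE7DD

#F7D6C7, #FAE7DD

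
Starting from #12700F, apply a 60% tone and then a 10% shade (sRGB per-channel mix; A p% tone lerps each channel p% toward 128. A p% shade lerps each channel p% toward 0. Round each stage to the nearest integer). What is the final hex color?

#4C6E4B

#12700F is rgb(18, 112, 15).
Per channel, c → c + 0.6(128 − c):
  R: 18 + 0.6×(128−18) = 18 + 66 = 84 → 84
  G: 112 + 9.6 = 121.6 → 122
  B: 15 + 0.6×(128−15) = 15 + 67.8 = 82.8 → 83
After the tone: rgb(84, 122, 83) = #547A53.
Lerp each channel 10% toward 0:
  R: 84 + 0.1×(0−84) = 84 − 8.4 = 75.6 → 76
  G: 122 + 0.1×(0−122) = 122 − 12.2 = 109.8 → 110
  B: 83 + 0.1×(0−83) = 83 − 8.3 = 74.7 → 75
rgb(76, 110, 75) = #4C6E4B.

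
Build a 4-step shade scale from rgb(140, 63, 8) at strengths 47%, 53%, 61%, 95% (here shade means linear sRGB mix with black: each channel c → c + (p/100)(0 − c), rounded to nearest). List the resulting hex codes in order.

#4A2104, #421E04, #371903, #070300

47%: (140 − 65.8 = 74.2→74, 63 − 29.61 = 33.39→33, 8 − 3.76 = 4.24→4) → #4A2104
53%: (140 − 74.2 = 65.8→66, 63 − 33.39 = 29.61→30, 8 − 4.24 = 3.76→4) → #421E04
61%: (140 − 85.4 = 54.6→55, 63 − 38.43 = 24.57→25, 8 − 4.88 = 3.12→3) → #371903
95%: (140 − 133 = 7→7, 63 − 59.85 = 3.15→3, 8 − 7.6 = 0.4→0) → #070300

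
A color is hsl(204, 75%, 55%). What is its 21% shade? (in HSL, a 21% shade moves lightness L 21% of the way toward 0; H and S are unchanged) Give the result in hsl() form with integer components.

hsl(204, 75%, 43%)

L moves 21% from 55 toward 0: 55 − 11.55 = 43.45 → 43.
H and S are unchanged.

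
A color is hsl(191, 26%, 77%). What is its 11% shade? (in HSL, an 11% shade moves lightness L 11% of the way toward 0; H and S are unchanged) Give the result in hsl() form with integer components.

L moves 11% from 77 toward 0: 77 − 8.47 = 68.53 → 69.
H and S are unchanged.

hsl(191, 26%, 69%)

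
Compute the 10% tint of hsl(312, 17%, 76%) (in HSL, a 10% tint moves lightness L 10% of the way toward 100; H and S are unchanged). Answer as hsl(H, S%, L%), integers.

L moves 10% from 76 toward 100: 76 + 2.4 = 78.4 → 78.
H and S are unchanged.

hsl(312, 17%, 78%)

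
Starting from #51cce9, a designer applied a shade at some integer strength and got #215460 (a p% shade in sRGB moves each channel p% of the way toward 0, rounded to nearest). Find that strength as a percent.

#51cce9 is rgb(81, 204, 233); #215460 is rgb(33, 84, 96).
On the B channel (widest range): 96 ≈ 233 + (p/100)(0 − 233), so p ≈ 100×(96 − 233)/(0 − 233) = -13700/-233 = 58.80.
p = 59 reproduces all three channels after rounding.

59%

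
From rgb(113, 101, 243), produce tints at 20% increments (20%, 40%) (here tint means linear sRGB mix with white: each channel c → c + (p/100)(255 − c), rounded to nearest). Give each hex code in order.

20%: (113 + 28.4 = 141.4→141, 101 + 30.8 = 131.8→132, 243 + 2.4 = 245.4→245) → #8D84F5
40%: (113 + 56.8 = 169.8→170, 101 + 61.6 = 162.6→163, 243 + 4.8 = 247.8→248) → #AAA3F8

#8D84F5, #AAA3F8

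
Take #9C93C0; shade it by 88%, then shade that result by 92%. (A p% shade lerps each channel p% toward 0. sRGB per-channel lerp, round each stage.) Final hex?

#9C93C0 is rgb(156, 147, 192).
Per channel, c → c + 0.88(0 − c):
  R: 156 + 0.88×(0−156) = 156 − 137.28 = 18.72 → 19
  G: 147 − 129.36 = 17.64 → 18
  B: 192 − 168.96 = 23.04 → 23
After the shade: rgb(19, 18, 23) = #131217.
A 92% shade moves each channel 92% toward 0:
  R: 19 + 0.92×(0−19) = 19 − 17.48 = 1.52 → 2
  G: 18 + 0.92×(0−18) = 18 − 16.56 = 1.44 → 1
  B: 23 + 0.92×(0−23) = 23 − 21.16 = 1.84 → 2
rgb(2, 1, 2) = #020102.

#020102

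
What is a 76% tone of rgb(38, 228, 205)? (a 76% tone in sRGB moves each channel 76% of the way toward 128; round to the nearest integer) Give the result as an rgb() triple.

Lerp each channel 76% toward 128:
  R: 38 + 0.76×(128−38) = 38 + 68.4 = 106.4 → 106
  G: 228 + 0.76×(128−228) = 228 − 76 = 152 → 152
  B: 205 + 0.76×(128−205) = 205 − 58.52 = 146.48 → 146

rgb(106, 152, 146)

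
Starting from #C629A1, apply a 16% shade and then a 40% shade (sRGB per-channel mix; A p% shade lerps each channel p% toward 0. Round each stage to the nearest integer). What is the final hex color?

#641451

#C629A1 is rgb(198, 41, 161).
Per channel, c → c + 0.16(0 − c):
  R: 198 + 0.16×(0−198) = 198 − 31.68 = 166.32 → 166
  G: 41 − 6.56 = 34.44 → 34
  B: 161 − 25.76 = 135.24 → 135
After the shade: rgb(166, 34, 135) = #A62287.
Lerp each channel 40% toward 0:
  R: 166 − 66.4 = 99.6 → 100
  G: 34 + 0.4×(0−34) = 34 − 13.6 = 20.4 → 20
  B: 135 + 0.4×(0−135) = 135 − 54 = 81 → 81
rgb(100, 20, 81) = #641451.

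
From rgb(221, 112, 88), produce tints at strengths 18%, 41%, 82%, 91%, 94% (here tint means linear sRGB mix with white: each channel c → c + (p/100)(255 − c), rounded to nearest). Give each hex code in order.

18%: (221 + 6.12 = 227.12→227, 112 + 25.74 = 137.74→138, 88 + 30.06 = 118.06→118) → #E38A76
41%: (221 + 13.94 = 234.94→235, 112 + 58.63 = 170.63→171, 88 + 68.47 = 156.47→156) → #EBAB9C
82%: (221 + 27.88 = 248.88→249, 112 + 117.26 = 229.26→229, 88 + 136.94 = 224.94→225) → #F9E5E1
91%: (221 + 30.94 = 251.94→252, 112 + 130.13 = 242.13→242, 88 + 151.97 = 239.97→240) → #FCF2F0
94%: (221 + 31.96 = 252.96→253, 112 + 134.42 = 246.42→246, 88 + 156.98 = 244.98→245) → #FDF6F5

#E38A76, #EBAB9C, #F9E5E1, #FCF2F0, #FDF6F5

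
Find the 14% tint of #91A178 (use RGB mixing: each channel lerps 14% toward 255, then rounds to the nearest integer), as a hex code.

#A0AE8B

#91A178 is rgb(145, 161, 120).
A 14% tint moves each channel 14% toward 255:
  R: 145 + 0.14×(255−145) = 145 + 15.4 = 160.4 → 160
  G: 161 + 0.14×(255−161) = 161 + 13.16 = 174.16 → 174
  B: 120 + 18.9 = 138.9 → 139
rgb(160, 174, 139) = #A0AE8B.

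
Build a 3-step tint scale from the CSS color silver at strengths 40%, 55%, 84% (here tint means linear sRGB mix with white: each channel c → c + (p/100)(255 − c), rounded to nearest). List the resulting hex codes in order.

#d9d9d9, #e3e3e3, #f5f5f5

CSS silver is rgb(192, 192, 192).
40%: (192 + 25.2 = 217.2→217, 192 + 25.2 = 217.2→217, 192 + 25.2 = 217.2→217) → #d9d9d9
55%: (192 + 34.65 = 226.65→227, 192 + 34.65 = 226.65→227, 192 + 34.65 = 226.65→227) → #e3e3e3
84%: (192 + 52.92 = 244.92→245, 192 + 52.92 = 244.92→245, 192 + 52.92 = 244.92→245) → #f5f5f5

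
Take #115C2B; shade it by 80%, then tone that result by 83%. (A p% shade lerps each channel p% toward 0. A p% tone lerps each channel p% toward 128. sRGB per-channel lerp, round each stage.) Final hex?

#115C2B is rgb(17, 92, 43).
An 80% shade moves each channel 80% toward 0:
  R: 17 − 13.6 = 3.4 → 3
  G: 92 + 0.8×(0−92) = 92 − 73.6 = 18.4 → 18
  B: 43 + 0.8×(0−43) = 43 − 34.4 = 8.6 → 9
After the shade: rgb(3, 18, 9) = #031209.
An 83% tone moves each channel 83% toward 128:
  R: 3 + 103.75 = 106.75 → 107
  G: 18 + 0.83×(128−18) = 18 + 91.3 = 109.3 → 109
  B: 9 + 98.77 = 107.77 → 108
rgb(107, 109, 108) = #6B6D6C.

#6B6D6C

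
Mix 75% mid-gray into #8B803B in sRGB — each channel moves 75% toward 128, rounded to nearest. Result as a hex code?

#83806F

#8B803B is rgb(139, 128, 59).
A 75% tone moves each channel 75% toward 128:
  R: 139 + 0.75×(128−139) = 139 − 8.25 = 130.75 → 131
  G: 128 + 0.75×(128−128) = 128 + 0 = 128 → 128
  B: 59 + 0.75×(128−59) = 59 + 51.75 = 110.75 → 111
rgb(131, 128, 111) = #83806F.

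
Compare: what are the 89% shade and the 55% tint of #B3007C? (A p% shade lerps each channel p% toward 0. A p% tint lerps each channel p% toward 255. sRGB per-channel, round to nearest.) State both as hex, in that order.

#14000E, #DD8CC4

#B3007C is rgb(179, 0, 124).
89% shade:
  R: 179 − 159.31 = 19.69 → 20
  G: 0 + 0.89×(0−0) = 0 + 0 = 0 → 0
  B: 124 + 0.89×(0−124) = 124 − 110.36 = 13.64 → 14
  → #14000E
55% tint:
  R: 179 + 0.55×(255−179) = 179 + 41.8 = 220.8 → 221
  G: 0 + 0.55×(255−0) = 0 + 140.25 = 140.25 → 140
  B: 124 + 72.05 = 196.05 → 196
  → #DD8CC4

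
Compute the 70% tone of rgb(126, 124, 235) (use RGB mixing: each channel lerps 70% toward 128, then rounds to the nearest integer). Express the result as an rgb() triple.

rgb(127, 127, 160)

Lerp each channel 70% toward 128:
  R: 126 + 1.4 = 127.4 → 127
  G: 124 + 0.7×(128−124) = 124 + 2.8 = 126.8 → 127
  B: 235 + 0.7×(128−235) = 235 − 74.9 = 160.1 → 160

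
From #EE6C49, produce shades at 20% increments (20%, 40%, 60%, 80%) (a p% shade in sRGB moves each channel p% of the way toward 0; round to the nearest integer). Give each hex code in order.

#EE6C49 is rgb(238, 108, 73).
20%: (238 − 47.6 = 190.4→190, 108 − 21.6 = 86.4→86, 73 − 14.6 = 58.4→58) → #BE563A
40%: (238 − 95.2 = 142.8→143, 108 − 43.2 = 64.8→65, 73 − 29.2 = 43.8→44) → #8F412C
60%: (238 − 142.8 = 95.2→95, 108 − 64.8 = 43.2→43, 73 − 43.8 = 29.2→29) → #5F2B1D
80%: (238 − 190.4 = 47.6→48, 108 − 86.4 = 21.6→22, 73 − 58.4 = 14.6→15) → #30160F

#BE563A, #8F412C, #5F2B1D, #30160F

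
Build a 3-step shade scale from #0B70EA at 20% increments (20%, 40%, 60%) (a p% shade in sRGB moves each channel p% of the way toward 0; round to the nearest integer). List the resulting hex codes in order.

#095ABB, #07438C, #042D5E

#0B70EA is rgb(11, 112, 234).
20%: (11 − 2.2 = 8.8→9, 112 − 22.4 = 89.6→90, 234 − 46.8 = 187.2→187) → #095ABB
40%: (11 − 4.4 = 6.6→7, 112 − 44.8 = 67.2→67, 234 − 93.6 = 140.4→140) → #07438C
60%: (11 − 6.6 = 4.4→4, 112 − 67.2 = 44.8→45, 234 − 140.4 = 93.6→94) → #042D5E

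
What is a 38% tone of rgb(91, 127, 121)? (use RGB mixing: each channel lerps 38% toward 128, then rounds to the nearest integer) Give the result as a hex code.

#697F7C

Lerp each channel 38% toward 128:
  R: 91 + 0.38×(128−91) = 91 + 14.06 = 105.06 → 105
  G: 127 + 0.38×(128−127) = 127 + 0.38 = 127.38 → 127
  B: 121 + 0.38×(128−121) = 121 + 2.66 = 123.66 → 124
rgb(105, 127, 124) = #697F7C.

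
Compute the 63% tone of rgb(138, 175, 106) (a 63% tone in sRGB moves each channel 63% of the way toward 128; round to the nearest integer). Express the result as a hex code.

#849178

A 63% tone moves each channel 63% toward 128:
  R: 138 + 0.63×(128−138) = 138 − 6.3 = 131.7 → 132
  G: 175 + 0.63×(128−175) = 175 − 29.61 = 145.39 → 145
  B: 106 + 0.63×(128−106) = 106 + 13.86 = 119.86 → 120
rgb(132, 145, 120) = #849178.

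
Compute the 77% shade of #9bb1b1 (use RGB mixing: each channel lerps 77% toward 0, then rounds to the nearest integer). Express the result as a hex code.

#242929

#9bb1b1 is rgb(155, 177, 177).
Per channel, c → c + 0.77(0 − c):
  R: 155 + 0.77×(0−155) = 155 − 119.35 = 35.65 → 36
  G: 177 − 136.29 = 40.71 → 41
  B: 177 + 0.77×(0−177) = 177 − 136.29 = 40.71 → 41
rgb(36, 41, 41) = #242929.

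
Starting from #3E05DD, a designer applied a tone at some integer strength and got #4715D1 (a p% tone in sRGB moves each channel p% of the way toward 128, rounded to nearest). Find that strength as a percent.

#3E05DD is rgb(62, 5, 221); #4715D1 is rgb(71, 21, 209).
On the G channel (widest range): 21 ≈ 5 + (p/100)(128 − 5), so p ≈ 100×(21 − 5)/(128 − 5) = 1600/123 = 13.01.
p = 13 reproduces all three channels after rounding.

13%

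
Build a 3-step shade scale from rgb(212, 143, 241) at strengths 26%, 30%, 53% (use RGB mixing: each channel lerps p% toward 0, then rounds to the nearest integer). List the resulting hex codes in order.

#9d6ab2, #9464a9, #644371

26%: (212 − 55.12 = 156.88→157, 143 − 37.18 = 105.82→106, 241 − 62.66 = 178.34→178) → #9d6ab2
30%: (212 − 63.6 = 148.4→148, 143 − 42.9 = 100.1→100, 241 − 72.3 = 168.7→169) → #9464a9
53%: (212 − 112.36 = 99.64→100, 143 − 75.79 = 67.21→67, 241 − 127.73 = 113.27→113) → #644371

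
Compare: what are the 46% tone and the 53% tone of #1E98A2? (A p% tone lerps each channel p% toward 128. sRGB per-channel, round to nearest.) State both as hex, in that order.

#1E98A2 is rgb(30, 152, 162).
46% tone:
  R: 30 + 45.08 = 75.08 → 75
  G: 152 + 0.46×(128−152) = 152 − 11.04 = 140.96 → 141
  B: 162 + 0.46×(128−162) = 162 − 15.64 = 146.36 → 146
  → #4B8D92
53% tone:
  R: 30 + 0.53×(128−30) = 30 + 51.94 = 81.94 → 82
  G: 152 + 0.53×(128−152) = 152 − 12.72 = 139.28 → 139
  B: 162 + 0.53×(128−162) = 162 − 18.02 = 143.98 → 144
  → #528B90

#4B8D92, #528B90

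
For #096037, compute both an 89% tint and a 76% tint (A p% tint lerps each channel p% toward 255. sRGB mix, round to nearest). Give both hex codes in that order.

#E4EEE9, #C4D9CF

#096037 is rgb(9, 96, 55).
89% tint:
  R: 9 + 0.89×(255−9) = 9 + 218.94 = 227.94 → 228
  G: 96 + 0.89×(255−96) = 96 + 141.51 = 237.51 → 238
  B: 55 + 0.89×(255−55) = 55 + 178 = 233 → 233
  → #E4EEE9
76% tint:
  R: 9 + 0.76×(255−9) = 9 + 186.96 = 195.96 → 196
  G: 96 + 0.76×(255−96) = 96 + 120.84 = 216.84 → 217
  B: 55 + 0.76×(255−55) = 55 + 152 = 207 → 207
  → #C4D9CF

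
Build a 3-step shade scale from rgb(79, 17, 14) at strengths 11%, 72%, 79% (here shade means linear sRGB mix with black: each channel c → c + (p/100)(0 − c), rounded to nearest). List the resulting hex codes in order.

11%: (79 − 8.69 = 70.31→70, 17 − 1.87 = 15.13→15, 14 − 1.54 = 12.46→12) → #460f0c
72%: (79 − 56.88 = 22.12→22, 17 − 12.24 = 4.76→5, 14 − 10.08 = 3.92→4) → #160504
79%: (79 − 62.41 = 16.59→17, 17 − 13.43 = 3.57→4, 14 − 11.06 = 2.94→3) → #110403

#460f0c, #160504, #110403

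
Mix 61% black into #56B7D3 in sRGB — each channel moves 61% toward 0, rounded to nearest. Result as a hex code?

#224752

#56B7D3 is rgb(86, 183, 211).
A 61% shade moves each channel 61% toward 0:
  R: 86 + 0.61×(0−86) = 86 − 52.46 = 33.54 → 34
  G: 183 − 111.63 = 71.37 → 71
  B: 211 + 0.61×(0−211) = 211 − 128.71 = 82.29 → 82
rgb(34, 71, 82) = #224752.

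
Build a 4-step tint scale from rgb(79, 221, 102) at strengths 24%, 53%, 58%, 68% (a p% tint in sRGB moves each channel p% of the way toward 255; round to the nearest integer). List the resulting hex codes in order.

24%: (79 + 42.24 = 121.24→121, 221 + 8.16 = 229.16→229, 102 + 36.72 = 138.72→139) → #79e58b
53%: (79 + 93.28 = 172.28→172, 221 + 18.02 = 239.02→239, 102 + 81.09 = 183.09→183) → #acefb7
58%: (79 + 102.08 = 181.08→181, 221 + 19.72 = 240.72→241, 102 + 88.74 = 190.74→191) → #b5f1bf
68%: (79 + 119.68 = 198.68→199, 221 + 23.12 = 244.12→244, 102 + 104.04 = 206.04→206) → #c7f4ce

#79e58b, #acefb7, #b5f1bf, #c7f4ce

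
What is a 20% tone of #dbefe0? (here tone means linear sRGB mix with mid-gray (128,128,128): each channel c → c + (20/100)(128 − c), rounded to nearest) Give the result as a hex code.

#dbefe0 is rgb(219, 239, 224).
A 20% tone moves each channel 20% toward 128:
  R: 219 + 0.2×(128−219) = 219 − 18.2 = 200.8 → 201
  G: 239 + 0.2×(128−239) = 239 − 22.2 = 216.8 → 217
  B: 224 − 19.2 = 204.8 → 205
rgb(201, 217, 205) = #c9d9cd.

#c9d9cd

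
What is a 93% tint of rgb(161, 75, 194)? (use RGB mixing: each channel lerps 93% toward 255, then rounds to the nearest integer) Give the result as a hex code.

#F8F2FB

Lerp each channel 93% toward 255:
  R: 161 + 0.93×(255−161) = 161 + 87.42 = 248.42 → 248
  G: 75 + 0.93×(255−75) = 75 + 167.4 = 242.4 → 242
  B: 194 + 56.73 = 250.73 → 251
rgb(248, 242, 251) = #F8F2FB.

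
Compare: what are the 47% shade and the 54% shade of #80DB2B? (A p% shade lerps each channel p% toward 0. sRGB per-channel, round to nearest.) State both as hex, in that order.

#447417, #3B6514

#80DB2B is rgb(128, 219, 43).
47% shade:
  R: 128 + 0.47×(0−128) = 128 − 60.16 = 67.84 → 68
  G: 219 + 0.47×(0−219) = 219 − 102.93 = 116.07 → 116
  B: 43 − 20.21 = 22.79 → 23
  → #447417
54% shade:
  R: 128 + 0.54×(0−128) = 128 − 69.12 = 58.88 → 59
  G: 219 + 0.54×(0−219) = 219 − 118.26 = 100.74 → 101
  B: 43 + 0.54×(0−43) = 43 − 23.22 = 19.78 → 20
  → #3B6514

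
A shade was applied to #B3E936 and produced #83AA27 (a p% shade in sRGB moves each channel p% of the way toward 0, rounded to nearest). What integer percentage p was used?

27%

#B3E936 is rgb(179, 233, 54); #83AA27 is rgb(131, 170, 39).
On the G channel (widest range): 170 ≈ 233 + (p/100)(0 − 233), so p ≈ 100×(170 − 233)/(0 − 233) = -6300/-233 = 27.04.
p = 27 reproduces all three channels after rounding.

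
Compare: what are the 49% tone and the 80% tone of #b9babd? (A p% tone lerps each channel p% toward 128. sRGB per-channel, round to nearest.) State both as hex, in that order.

#9d9e9f, #8b8c8c

#b9babd is rgb(185, 186, 189).
49% tone:
  R: 185 + 0.49×(128−185) = 185 − 27.93 = 157.07 → 157
  G: 186 − 28.42 = 157.58 → 158
  B: 189 + 0.49×(128−189) = 189 − 29.89 = 159.11 → 159
  → #9d9e9f
80% tone:
  R: 185 + 0.8×(128−185) = 185 − 45.6 = 139.4 → 139
  G: 186 + 0.8×(128−186) = 186 − 46.4 = 139.6 → 140
  B: 189 + 0.8×(128−189) = 189 − 48.8 = 140.2 → 140
  → #8b8c8c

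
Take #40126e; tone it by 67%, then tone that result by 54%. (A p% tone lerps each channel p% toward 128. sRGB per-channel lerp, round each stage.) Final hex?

#766f7d

#40126e is rgb(64, 18, 110).
A 67% tone moves each channel 67% toward 128:
  R: 64 + 0.67×(128−64) = 64 + 42.88 = 106.88 → 107
  G: 18 + 0.67×(128−18) = 18 + 73.7 = 91.7 → 92
  B: 110 + 0.67×(128−110) = 110 + 12.06 = 122.06 → 122
After the tone: rgb(107, 92, 122) = #6b5c7a.
Per channel, c → c + 0.54(128 − c):
  R: 107 + 0.54×(128−107) = 107 + 11.34 = 118.34 → 118
  G: 92 + 0.54×(128−92) = 92 + 19.44 = 111.44 → 111
  B: 122 + 0.54×(128−122) = 122 + 3.24 = 125.24 → 125
rgb(118, 111, 125) = #766f7d.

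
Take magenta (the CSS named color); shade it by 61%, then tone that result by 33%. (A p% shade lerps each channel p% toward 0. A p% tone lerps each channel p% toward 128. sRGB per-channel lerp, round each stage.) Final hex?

CSS magenta is rgb(255, 0, 255).
A 61% shade moves each channel 61% toward 0:
  R: 255 − 155.55 = 99.45 → 99
  G: 0 + 0 = 0 → 0
  B: 255 + 0.61×(0−255) = 255 − 155.55 = 99.45 → 99
After the shade: rgb(99, 0, 99) = #630063.
Lerp each channel 33% toward 128:
  R: 99 + 0.33×(128−99) = 99 + 9.57 = 108.57 → 109
  G: 0 + 0.33×(128−0) = 0 + 42.24 = 42.24 → 42
  B: 99 + 9.57 = 108.57 → 109
rgb(109, 42, 109) = #6d2a6d.

#6d2a6d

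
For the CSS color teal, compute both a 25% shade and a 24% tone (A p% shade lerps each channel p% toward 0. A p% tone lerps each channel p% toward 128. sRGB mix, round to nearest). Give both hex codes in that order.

#006060, #1F8080

CSS teal is rgb(0, 128, 128).
25% shade:
  R: 0 + 0 = 0 → 0
  G: 128 − 32 = 96 → 96
  B: 128 − 32 = 96 → 96
  → #006060
24% tone:
  R: 0 + 0.24×(128−0) = 0 + 30.72 = 30.72 → 31
  G: 128 + 0 = 128 → 128
  B: 128 + 0.24×(128−128) = 128 + 0 = 128 → 128
  → #1F8080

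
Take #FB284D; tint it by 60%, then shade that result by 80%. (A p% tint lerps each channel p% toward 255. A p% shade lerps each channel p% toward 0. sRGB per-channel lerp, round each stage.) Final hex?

#FB284D is rgb(251, 40, 77).
Per channel, c → c + 0.6(255 − c):
  R: 251 + 0.6×(255−251) = 251 + 2.4 = 253.4 → 253
  G: 40 + 0.6×(255−40) = 40 + 129 = 169 → 169
  B: 77 + 0.6×(255−77) = 77 + 106.8 = 183.8 → 184
After the tint: rgb(253, 169, 184) = #FDA9B8.
Lerp each channel 80% toward 0:
  R: 253 + 0.8×(0−253) = 253 − 202.4 = 50.6 → 51
  G: 169 + 0.8×(0−169) = 169 − 135.2 = 33.8 → 34
  B: 184 − 147.2 = 36.8 → 37
rgb(51, 34, 37) = #332225.

#332225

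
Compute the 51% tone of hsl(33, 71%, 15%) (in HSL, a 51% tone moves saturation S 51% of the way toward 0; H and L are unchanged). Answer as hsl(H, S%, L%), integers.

hsl(33, 35%, 15%)

S moves 51% from 71 toward 0: 71 − 36.21 = 34.79 → 35.
H and L are unchanged.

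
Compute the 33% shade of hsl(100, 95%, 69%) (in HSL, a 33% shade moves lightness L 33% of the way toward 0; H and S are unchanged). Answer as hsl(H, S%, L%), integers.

hsl(100, 95%, 46%)

L moves 33% from 69 toward 0: 69 − 22.77 = 46.23 → 46.
H and S are unchanged.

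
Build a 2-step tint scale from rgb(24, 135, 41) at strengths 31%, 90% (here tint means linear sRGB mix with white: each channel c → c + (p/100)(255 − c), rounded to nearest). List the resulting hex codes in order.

31%: (24 + 71.61 = 95.61→96, 135 + 37.2 = 172.2→172, 41 + 66.34 = 107.34→107) → #60AC6B
90%: (24 + 207.9 = 231.9→232, 135 + 108 = 243→243, 41 + 192.6 = 233.6→234) → #E8F3EA

#60AC6B, #E8F3EA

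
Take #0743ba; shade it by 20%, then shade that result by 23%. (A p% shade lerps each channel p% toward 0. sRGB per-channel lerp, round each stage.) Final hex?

#052a73

#0743ba is rgb(7, 67, 186).
Lerp each channel 20% toward 0:
  R: 7 + 0.2×(0−7) = 7 − 1.4 = 5.6 → 6
  G: 67 + 0.2×(0−67) = 67 − 13.4 = 53.6 → 54
  B: 186 + 0.2×(0−186) = 186 − 37.2 = 148.8 → 149
After the shade: rgb(6, 54, 149) = #063695.
Lerp each channel 23% toward 0:
  R: 6 − 1.38 = 4.62 → 5
  G: 54 − 12.42 = 41.58 → 42
  B: 149 − 34.27 = 114.73 → 115
rgb(5, 42, 115) = #052a73.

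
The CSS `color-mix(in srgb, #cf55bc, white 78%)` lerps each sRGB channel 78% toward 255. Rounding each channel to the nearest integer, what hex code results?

#cf55bc is rgb(207, 85, 188).
A 78% tint moves each channel 78% toward 255:
  R: 207 + 0.78×(255−207) = 207 + 37.44 = 244.44 → 244
  G: 85 + 0.78×(255−85) = 85 + 132.6 = 217.6 → 218
  B: 188 + 0.78×(255−188) = 188 + 52.26 = 240.26 → 240
rgb(244, 218, 240) = #f4daf0.

#f4daf0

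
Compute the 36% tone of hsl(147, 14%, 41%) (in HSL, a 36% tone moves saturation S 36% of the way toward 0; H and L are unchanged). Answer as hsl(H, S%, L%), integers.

hsl(147, 9%, 41%)

S moves 36% from 14 toward 0: 14 − 5.04 = 8.96 → 9.
H and L are unchanged.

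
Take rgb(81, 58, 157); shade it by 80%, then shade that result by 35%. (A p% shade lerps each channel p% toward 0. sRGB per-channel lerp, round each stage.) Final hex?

#0a0814

Lerp each channel 80% toward 0:
  R: 81 − 64.8 = 16.2 → 16
  G: 58 + 0.8×(0−58) = 58 − 46.4 = 11.6 → 12
  B: 157 + 0.8×(0−157) = 157 − 125.6 = 31.4 → 31
After the shade: rgb(16, 12, 31) = #100c1f.
Lerp each channel 35% toward 0:
  R: 16 − 5.6 = 10.4 → 10
  G: 12 − 4.2 = 7.8 → 8
  B: 31 − 10.85 = 20.15 → 20
rgb(10, 8, 20) = #0a0814.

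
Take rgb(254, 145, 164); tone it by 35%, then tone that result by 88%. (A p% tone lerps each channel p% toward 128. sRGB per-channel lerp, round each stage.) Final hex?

Lerp each channel 35% toward 128:
  R: 254 + 0.35×(128−254) = 254 − 44.1 = 209.9 → 210
  G: 145 + 0.35×(128−145) = 145 − 5.95 = 139.05 → 139
  B: 164 + 0.35×(128−164) = 164 − 12.6 = 151.4 → 151
After the tone: rgb(210, 139, 151) = #D28B97.
Lerp each channel 88% toward 128:
  R: 210 + 0.88×(128−210) = 210 − 72.16 = 137.84 → 138
  G: 139 − 9.68 = 129.32 → 129
  B: 151 − 20.24 = 130.76 → 131
rgb(138, 129, 131) = #8A8183.

#8A8183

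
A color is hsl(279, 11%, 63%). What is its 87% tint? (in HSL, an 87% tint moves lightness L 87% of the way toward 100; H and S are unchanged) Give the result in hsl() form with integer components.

hsl(279, 11%, 95%)

L moves 87% from 63 toward 100: 63 + 32.19 = 95.19 → 95.
H and S are unchanged.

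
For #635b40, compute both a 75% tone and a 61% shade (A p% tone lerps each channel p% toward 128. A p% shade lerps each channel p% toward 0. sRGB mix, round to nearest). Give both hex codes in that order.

#797770, #272319

#635b40 is rgb(99, 91, 64).
75% tone:
  R: 99 + 0.75×(128−99) = 99 + 21.75 = 120.75 → 121
  G: 91 + 0.75×(128−91) = 91 + 27.75 = 118.75 → 119
  B: 64 + 48 = 112 → 112
  → #797770
61% shade:
  R: 99 − 60.39 = 38.61 → 39
  G: 91 − 55.51 = 35.49 → 35
  B: 64 + 0.61×(0−64) = 64 − 39.04 = 24.96 → 25
  → #272319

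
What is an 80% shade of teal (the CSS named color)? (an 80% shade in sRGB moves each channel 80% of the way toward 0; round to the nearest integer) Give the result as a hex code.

CSS teal is rgb(0, 128, 128).
An 80% shade moves each channel 80% toward 0:
  R: 0 + 0.8×(0−0) = 0 + 0 = 0 → 0
  G: 128 + 0.8×(0−128) = 128 − 102.4 = 25.6 → 26
  B: 128 − 102.4 = 25.6 → 26
rgb(0, 26, 26) = #001A1A.

#001A1A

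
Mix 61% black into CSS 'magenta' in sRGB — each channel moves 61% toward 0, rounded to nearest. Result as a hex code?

CSS magenta is rgb(255, 0, 255).
Lerp each channel 61% toward 0:
  R: 255 + 0.61×(0−255) = 255 − 155.55 = 99.45 → 99
  G: 0 + 0.61×(0−0) = 0 + 0 = 0 → 0
  B: 255 + 0.61×(0−255) = 255 − 155.55 = 99.45 → 99
rgb(99, 0, 99) = #630063.

#630063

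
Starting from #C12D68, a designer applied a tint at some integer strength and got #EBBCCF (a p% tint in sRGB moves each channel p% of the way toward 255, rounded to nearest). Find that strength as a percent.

#C12D68 is rgb(193, 45, 104); #EBBCCF is rgb(235, 188, 207).
On the G channel (widest range): 188 ≈ 45 + (p/100)(255 − 45), so p ≈ 100×(188 − 45)/(255 − 45) = 14300/210 = 68.10.
p = 68 reproduces all three channels after rounding.

68%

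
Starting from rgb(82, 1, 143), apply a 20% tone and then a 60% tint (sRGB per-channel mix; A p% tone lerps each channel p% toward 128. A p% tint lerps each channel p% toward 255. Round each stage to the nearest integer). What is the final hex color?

#bda3d1

Lerp each channel 20% toward 128:
  R: 82 + 9.2 = 91.2 → 91
  G: 1 + 0.2×(128−1) = 1 + 25.4 = 26.4 → 26
  B: 143 + 0.2×(128−143) = 143 − 3 = 140 → 140
After the tone: rgb(91, 26, 140) = #5b1a8c.
A 60% tint moves each channel 60% toward 255:
  R: 91 + 98.4 = 189.4 → 189
  G: 26 + 137.4 = 163.4 → 163
  B: 140 + 0.6×(255−140) = 140 + 69 = 209 → 209
rgb(189, 163, 209) = #bda3d1.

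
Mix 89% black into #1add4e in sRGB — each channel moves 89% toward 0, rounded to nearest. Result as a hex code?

#1add4e is rgb(26, 221, 78).
Per channel, c → c + 0.89(0 − c):
  R: 26 − 23.14 = 2.86 → 3
  G: 221 − 196.69 = 24.31 → 24
  B: 78 + 0.89×(0−78) = 78 − 69.42 = 8.58 → 9
rgb(3, 24, 9) = #031809.

#031809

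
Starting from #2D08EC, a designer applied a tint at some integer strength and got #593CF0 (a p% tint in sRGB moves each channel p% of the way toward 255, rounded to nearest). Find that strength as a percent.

21%

#2D08EC is rgb(45, 8, 236); #593CF0 is rgb(89, 60, 240).
On the G channel (widest range): 60 ≈ 8 + (p/100)(255 − 8), so p ≈ 100×(60 − 8)/(255 − 8) = 5200/247 = 21.05.
p = 21 reproduces all three channels after rounding.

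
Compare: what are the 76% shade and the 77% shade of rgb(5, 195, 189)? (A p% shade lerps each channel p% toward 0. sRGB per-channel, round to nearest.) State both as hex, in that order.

76% shade:
  R: 5 − 3.8 = 1.2 → 1
  G: 195 + 0.76×(0−195) = 195 − 148.2 = 46.8 → 47
  B: 189 − 143.64 = 45.36 → 45
  → #012f2d
77% shade:
  R: 5 − 3.85 = 1.15 → 1
  G: 195 + 0.77×(0−195) = 195 − 150.15 = 44.85 → 45
  B: 189 − 145.53 = 43.47 → 43
  → #012d2b

#012f2d, #012d2b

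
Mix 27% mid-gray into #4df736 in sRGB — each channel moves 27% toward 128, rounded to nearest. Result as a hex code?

#5bd74a

#4df736 is rgb(77, 247, 54).
Per channel, c → c + 0.27(128 − c):
  R: 77 + 0.27×(128−77) = 77 + 13.77 = 90.77 → 91
  G: 247 + 0.27×(128−247) = 247 − 32.13 = 214.87 → 215
  B: 54 + 0.27×(128−54) = 54 + 19.98 = 73.98 → 74
rgb(91, 215, 74) = #5bd74a.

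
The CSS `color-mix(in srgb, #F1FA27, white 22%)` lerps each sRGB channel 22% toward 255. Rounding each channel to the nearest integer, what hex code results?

#F1FA27 is rgb(241, 250, 39).
A 22% tint moves each channel 22% toward 255:
  R: 241 + 3.08 = 244.08 → 244
  G: 250 + 0.22×(255−250) = 250 + 1.1 = 251.1 → 251
  B: 39 + 0.22×(255−39) = 39 + 47.52 = 86.52 → 87
rgb(244, 251, 87) = #F4FB57.

#F4FB57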